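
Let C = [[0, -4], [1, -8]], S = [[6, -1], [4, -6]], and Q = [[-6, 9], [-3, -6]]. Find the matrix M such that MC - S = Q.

MC = Q + S = [[0, 8], [1, -12]].
Right-multiplying both sides by C⁻¹ gives M = (Q + S)C⁻¹.
det C = 4, so C⁻¹ = [[-2, 1], [-1/4, 0]].
M = (Q + S)C⁻¹ = [[-2, 0], [1, 1]].

M = [[-2, 0], [1, 1]]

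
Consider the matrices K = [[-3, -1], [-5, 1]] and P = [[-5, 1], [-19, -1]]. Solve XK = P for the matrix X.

K is on the right of X, so right-multiply by K⁻¹: X = PK⁻¹.
det K = -8; the adjugate gives K⁻¹ = [[-1/8, -1/8], [-5/8, 3/8]].
X = PK⁻¹ = [[-5, 1], [-19, -1]] · [[-1/8, -1/8], [-5/8, 3/8]] = [[0, 1], [3, 2]].

X = [[0, 1], [3, 2]]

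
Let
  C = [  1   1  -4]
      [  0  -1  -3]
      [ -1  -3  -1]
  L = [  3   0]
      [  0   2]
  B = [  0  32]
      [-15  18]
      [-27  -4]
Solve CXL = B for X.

X = C⁻¹BL⁻¹ (apply C⁻¹ on the left and L⁻¹ on the right).
det C = -1, so C⁻¹ = [[8, -13, 7], [-3, 5, -3], [1, -2, 1]].
L has determinant 6; L⁻¹ = [[1/3, 0], [0, 1/2]].
C⁻¹B = [[6, -6], [6, 6], [3, -8]].
X = (C⁻¹B)L⁻¹ = [[2, -3], [2, 3], [1, -4]].

X = [[2, -3], [2, 3], [1, -4]]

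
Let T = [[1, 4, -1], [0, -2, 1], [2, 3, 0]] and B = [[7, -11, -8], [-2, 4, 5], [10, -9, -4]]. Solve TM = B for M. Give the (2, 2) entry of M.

-5

Left-multiplying both sides by T⁻¹ gives M = T⁻¹B.
det T = 1; the adjugate gives T⁻¹ = [[-3, -3, 2], [2, 2, -1], [4, 5, -2]].
M = T⁻¹B = [[-3, -3, 2], [2, 2, -1], [4, 5, -2]] · [[7, -11, -8], [-2, 4, 5], [10, -9, -4]] = [[5, 3, 1], [0, -5, -2], [-2, -6, 1]].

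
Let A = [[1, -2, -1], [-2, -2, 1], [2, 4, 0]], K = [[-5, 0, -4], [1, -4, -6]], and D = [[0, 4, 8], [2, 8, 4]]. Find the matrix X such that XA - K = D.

X = [[-3, 1, 0], [-1, -3, -1]]

XA = D + K = [[-5, 4, 4], [3, 4, -2]].
Since A sits to the right of X, X = (D + K)A⁻¹.
A has determinant -4; A⁻¹ = [[1, 1, 1], [-1/2, -1/2, -1/4], [1, 2, 3/2]].
X = (D + K)A⁻¹ = [[-3, 1, 0], [-1, -3, -1]].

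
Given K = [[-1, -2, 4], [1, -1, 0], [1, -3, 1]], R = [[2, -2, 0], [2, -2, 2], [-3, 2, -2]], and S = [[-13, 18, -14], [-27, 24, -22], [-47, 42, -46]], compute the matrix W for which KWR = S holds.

W = K⁻¹SR⁻¹ (apply K⁻¹ on the left and R⁻¹ on the right).
det K = -5; the adjugate gives K⁻¹ = [[1/5, 2, -4/5], [1/5, 1, -4/5], [2/5, 1, -3/5]].
det R = 4, so R⁻¹ = [[0, -1, -1], [-1/2, -1, -1], [-1/2, 1/2, 0]].
K⁻¹S = [[-19, 18, -10], [8, -6, 12], [-4, 6, 0]].
W = (K⁻¹S)R⁻¹ = [[-4, -4, 1], [-3, 4, -2], [-3, -2, -2]].

W = [[-4, -4, 1], [-3, 4, -2], [-3, -2, -2]]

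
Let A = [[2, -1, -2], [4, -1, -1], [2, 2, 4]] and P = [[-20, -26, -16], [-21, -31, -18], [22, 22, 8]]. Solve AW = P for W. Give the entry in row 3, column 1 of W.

Left-multiplying both sides by A⁻¹ gives W = A⁻¹P.
det A = -6; the adjugate gives A⁻¹ = [[1/3, 0, 1/6], [3, -2, 1], [-5/3, 1, -1/3]].
W = A⁻¹P = [[1/3, 0, 1/6], [3, -2, 1], [-5/3, 1, -1/3]] · [[-20, -26, -16], [-21, -31, -18], [22, 22, 8]] = [[-3, -5, -4], [4, 6, -4], [5, 5, 6]].

5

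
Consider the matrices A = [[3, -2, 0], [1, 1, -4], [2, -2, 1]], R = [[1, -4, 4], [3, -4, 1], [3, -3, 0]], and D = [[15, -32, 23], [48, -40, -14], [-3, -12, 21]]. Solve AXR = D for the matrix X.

X = [[2, -1, 4], [0, -1, 4], [2, -3, 0]]

Isolating X: multiply by A⁻¹ from the left and R⁻¹ from the right, so X = A⁻¹DR⁻¹.
A has determinant -3; A⁻¹ = [[7/3, -2/3, -8/3], [3, -1, -4], [4/3, -2/3, -5/3]].
det R = 3; the adjugate gives R⁻¹ = [[1, -4, 4], [1, -4, 11/3], [1, -3, 8/3]].
A⁻¹D = [[11, -16, 7], [9, -8, -1], [-7, 4, 5]].
X = (A⁻¹D)R⁻¹ = [[2, -1, 4], [0, -1, 4], [2, -3, 0]].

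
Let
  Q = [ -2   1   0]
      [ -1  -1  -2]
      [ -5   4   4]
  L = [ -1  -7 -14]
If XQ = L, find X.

Right-multiplying both sides by Q⁻¹ gives X = LQ⁻¹.
det Q = 6; the adjugate gives Q⁻¹ = [[2/3, -2/3, -1/3], [7/3, -4/3, -2/3], [-3/2, 1/2, 1/2]].
X = LQ⁻¹ = [[-1, -7, -14]] · [[2/3, -2/3, -1/3], [7/3, -4/3, -2/3], [-3/2, 1/2, 1/2]] = [[4, 3, -2]].

X = [[4, 3, -2]]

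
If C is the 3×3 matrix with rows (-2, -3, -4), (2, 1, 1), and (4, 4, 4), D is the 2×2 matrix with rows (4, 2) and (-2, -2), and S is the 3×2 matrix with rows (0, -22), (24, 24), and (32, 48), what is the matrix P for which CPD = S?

Left-multiply by C⁻¹ and right-multiply by D⁻¹: P = C⁻¹SD⁻¹.
C has determinant -4; C⁻¹ = [[0, 1, -1/4], [1, -2, 3/2], [-1, 1, -1]].
det D = -4; the adjugate gives D⁻¹ = [[1/2, 1/2], [-1/2, -1]].
C⁻¹S = [[16, 12], [0, 2], [-8, -2]].
P = (C⁻¹S)D⁻¹ = [[2, -4], [-1, -2], [-3, -2]].

P = [[2, -4], [-1, -2], [-3, -2]]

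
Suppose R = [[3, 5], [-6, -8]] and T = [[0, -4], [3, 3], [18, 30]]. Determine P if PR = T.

Right-multiplying both sides by R⁻¹ gives P = TR⁻¹.
det R = 6, so R⁻¹ = [[-4/3, -5/6], [1, 1/2]].
P = TR⁻¹ = [[0, -4], [3, 3], [18, 30]] · [[-4/3, -5/6], [1, 1/2]] = [[-4, -2], [-1, -1], [6, 0]].

P = [[-4, -2], [-1, -1], [6, 0]]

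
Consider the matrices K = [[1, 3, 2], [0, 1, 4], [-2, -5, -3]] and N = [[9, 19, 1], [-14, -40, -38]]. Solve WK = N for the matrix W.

K is on the right of W, so right-multiply by K⁻¹: W = NK⁻¹.
K has determinant -3; K⁻¹ = [[-17/3, 1/3, -10/3], [8/3, -1/3, 4/3], [-2/3, 1/3, -1/3]].
W = NK⁻¹ = [[9, 19, 1], [-14, -40, -38]] · [[-17/3, 1/3, -10/3], [8/3, -1/3, 4/3], [-2/3, 1/3, -1/3]] = [[-1, -3, -5], [-2, -4, 6]].

W = [[-1, -3, -5], [-2, -4, 6]]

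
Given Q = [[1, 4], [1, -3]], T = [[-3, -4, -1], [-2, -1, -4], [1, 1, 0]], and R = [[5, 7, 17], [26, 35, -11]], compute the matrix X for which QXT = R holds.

X = [[-5, 1, 4], [0, -1, -5]]

X = Q⁻¹RT⁻¹ (apply Q⁻¹ on the left and T⁻¹ on the right).
Q has determinant -7; Q⁻¹ = [[3/7, 4/7], [1/7, -1/7]].
det T = 5, so T⁻¹ = [[4/5, -1/5, 3], [-4/5, 1/5, -2], [-1/5, -1/5, -1]].
Q⁻¹R = [[17, 23, 1], [-3, -4, 4]].
X = (Q⁻¹R)T⁻¹ = [[-5, 1, 4], [0, -1, -5]].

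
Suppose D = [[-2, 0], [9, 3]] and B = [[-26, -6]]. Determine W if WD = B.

Right-multiplying both sides by D⁻¹ gives W = BD⁻¹.
D has determinant -6; D⁻¹ = [[-1/2, 0], [3/2, 1/3]].
W = BD⁻¹ = [[-26, -6]] · [[-1/2, 0], [3/2, 1/3]] = [[4, -2]].

W = [[4, -2]]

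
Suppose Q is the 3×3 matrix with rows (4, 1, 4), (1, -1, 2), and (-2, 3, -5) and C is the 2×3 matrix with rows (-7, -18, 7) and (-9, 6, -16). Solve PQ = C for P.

Right-multiplying both sides by Q⁻¹ gives P = CQ⁻¹.
det Q = 1; the adjugate gives Q⁻¹ = [[-1, 17, 6], [1, -12, -4], [1, -14, -5]].
P = CQ⁻¹ = [[-7, -18, 7], [-9, 6, -16]] · [[-1, 17, 6], [1, -12, -4], [1, -14, -5]] = [[-4, -1, -5], [-1, -1, 2]].

P = [[-4, -1, -5], [-1, -1, 2]]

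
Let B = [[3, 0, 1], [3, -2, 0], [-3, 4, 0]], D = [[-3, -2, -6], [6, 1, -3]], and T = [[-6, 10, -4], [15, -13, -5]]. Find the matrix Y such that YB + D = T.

YB = T − D = [[-3, 12, 2], [9, -14, -2]].
B is on the right of Y, so right-multiply by B⁻¹: Y = (T − D)B⁻¹.
det B = 6, so B⁻¹ = [[0, 2/3, 1/3], [0, 1/2, 1/2], [1, -2, -1]].
Y = (T − D)B⁻¹ = [[2, 0, 3], [-2, 3, -2]].

Y = [[2, 0, 3], [-2, 3, -2]]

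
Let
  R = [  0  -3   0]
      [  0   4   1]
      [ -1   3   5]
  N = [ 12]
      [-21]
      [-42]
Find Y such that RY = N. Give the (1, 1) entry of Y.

5

R is on the left of Y, so left-multiply by R⁻¹: Y = R⁻¹N.
det R = 3; the adjugate gives R⁻¹ = [[17/3, 5, -1], [-1/3, 0, 0], [4/3, 1, 0]].
Y = R⁻¹N = [[17/3, 5, -1], [-1/3, 0, 0], [4/3, 1, 0]] · [[12], [-21], [-42]] = [[5], [-4], [-5]].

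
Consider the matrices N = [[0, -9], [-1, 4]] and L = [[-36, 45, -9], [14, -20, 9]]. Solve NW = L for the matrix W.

W = [[2, 0, -5], [4, -5, 1]]

N is on the left of W, so left-multiply by N⁻¹: W = N⁻¹L.
N has determinant -9; N⁻¹ = [[-4/9, -1], [-1/9, 0]].
W = N⁻¹L = [[-4/9, -1], [-1/9, 0]] · [[-36, 45, -9], [14, -20, 9]] = [[2, 0, -5], [4, -5, 1]].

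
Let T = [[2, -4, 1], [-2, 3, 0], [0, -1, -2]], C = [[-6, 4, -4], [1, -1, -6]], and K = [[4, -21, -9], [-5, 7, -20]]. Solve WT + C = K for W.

WT = K − C = [[10, -25, -5], [-6, 8, -14]].
Right-multiplying both sides by T⁻¹ gives W = (K − C)T⁻¹.
det T = 6, so T⁻¹ = [[-1, -3/2, -1/2], [-2/3, -2/3, -1/3], [1/3, 1/3, -1/3]].
W = (K − C)T⁻¹ = [[5, 0, 5], [-4, -1, 5]].

W = [[5, 0, 5], [-4, -1, 5]]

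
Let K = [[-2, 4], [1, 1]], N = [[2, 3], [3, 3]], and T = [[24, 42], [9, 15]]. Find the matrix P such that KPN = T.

P = [[1, 0], [5, -1]]

Left-multiply by K⁻¹ and right-multiply by N⁻¹: P = K⁻¹TN⁻¹.
det K = -6; the adjugate gives K⁻¹ = [[-1/6, 2/3], [1/6, 1/3]].
N has determinant -3; N⁻¹ = [[-1, 1], [1, -2/3]].
K⁻¹T = [[2, 3], [7, 12]].
P = (K⁻¹T)N⁻¹ = [[1, 0], [5, -1]].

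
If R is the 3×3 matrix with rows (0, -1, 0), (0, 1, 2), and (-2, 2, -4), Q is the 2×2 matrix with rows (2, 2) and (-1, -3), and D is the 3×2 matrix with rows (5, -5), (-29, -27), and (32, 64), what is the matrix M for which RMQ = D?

M = [[1, -1], [-5, -5], [-5, 2]]

Isolating M: multiply by R⁻¹ from the left and Q⁻¹ from the right, so M = R⁻¹DQ⁻¹.
det R = 4; the adjugate gives R⁻¹ = [[-2, -1, -1/2], [-1, 0, 0], [1/2, 1/2, 0]].
Q has determinant -4; Q⁻¹ = [[3/4, 1/2], [-1/4, -1/2]].
R⁻¹D = [[3, 5], [-5, 5], [-12, -16]].
M = (R⁻¹D)Q⁻¹ = [[1, -1], [-5, -5], [-5, 2]].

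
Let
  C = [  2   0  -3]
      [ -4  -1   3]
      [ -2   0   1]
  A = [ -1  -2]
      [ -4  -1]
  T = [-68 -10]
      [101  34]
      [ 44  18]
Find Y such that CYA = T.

Y = [[4, 3], [1, 0], [4, -4]]

Y = C⁻¹TA⁻¹ (apply C⁻¹ on the left and A⁻¹ on the right).
C has determinant 4; C⁻¹ = [[-1/4, 0, -3/4], [-1/2, -1, 3/2], [-1/2, 0, -1/2]].
det A = -7; the adjugate gives A⁻¹ = [[1/7, -2/7], [-4/7, 1/7]].
C⁻¹T = [[-16, -11], [-1, -2], [12, -4]].
Y = (C⁻¹T)A⁻¹ = [[4, 3], [1, 0], [4, -4]].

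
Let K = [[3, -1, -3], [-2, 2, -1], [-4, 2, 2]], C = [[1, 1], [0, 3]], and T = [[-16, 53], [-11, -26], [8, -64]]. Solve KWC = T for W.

W = [[-2, 5], [-5, 1], [5, -3]]

Isolating W: multiply by K⁻¹ from the left and C⁻¹ from the right, so W = K⁻¹TC⁻¹.
K has determinant -2; K⁻¹ = [[-3, 2, -7/2], [-4, 3, -9/2], [-2, 1, -2]].
det C = 3, so C⁻¹ = [[1, -1/3], [0, 1/3]].
K⁻¹T = [[-2, 13], [-5, -2], [5, -4]].
W = (K⁻¹T)C⁻¹ = [[-2, 5], [-5, 1], [5, -3]].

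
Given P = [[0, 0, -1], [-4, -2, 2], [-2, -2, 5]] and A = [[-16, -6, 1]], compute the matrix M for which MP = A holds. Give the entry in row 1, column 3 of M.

Since P sits to the right of M, M = AP⁻¹.
P has determinant -4; P⁻¹ = [[3/2, -1/2, 1/2], [-4, 1/2, -1], [-1, 0, 0]].
M = AP⁻¹ = [[-16, -6, 1]] · [[3/2, -1/2, 1/2], [-4, 1/2, -1], [-1, 0, 0]] = [[-1, 5, -2]].

-2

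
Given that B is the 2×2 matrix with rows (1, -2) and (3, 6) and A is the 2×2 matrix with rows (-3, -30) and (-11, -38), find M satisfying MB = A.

Right-multiplying both sides by B⁻¹ gives M = AB⁻¹.
det B = 12, so B⁻¹ = [[1/2, 1/6], [-1/4, 1/12]].
M = AB⁻¹ = [[-3, -30], [-11, -38]] · [[1/2, 1/6], [-1/4, 1/12]] = [[6, -3], [4, -5]].

M = [[6, -3], [4, -5]]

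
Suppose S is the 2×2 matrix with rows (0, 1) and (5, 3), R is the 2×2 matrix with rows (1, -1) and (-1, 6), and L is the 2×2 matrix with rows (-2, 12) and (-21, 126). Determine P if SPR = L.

P = [[0, 3], [0, 2]]

P = S⁻¹LR⁻¹ (apply S⁻¹ on the left and R⁻¹ on the right).
S has determinant -5; S⁻¹ = [[-3/5, 1/5], [1, 0]].
R has determinant 5; R⁻¹ = [[6/5, 1/5], [1/5, 1/5]].
S⁻¹L = [[-3, 18], [-2, 12]].
P = (S⁻¹L)R⁻¹ = [[0, 3], [0, 2]].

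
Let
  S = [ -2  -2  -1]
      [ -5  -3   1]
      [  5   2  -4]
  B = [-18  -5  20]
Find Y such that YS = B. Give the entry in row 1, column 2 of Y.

-1

Right-multiplying both sides by S⁻¹ gives Y = BS⁻¹.
det S = 5, so S⁻¹ = [[2, -2, -1], [-3, 13/5, 7/5], [1, -6/5, -4/5]].
Y = BS⁻¹ = [[-18, -5, 20]] · [[2, -2, -1], [-3, 13/5, 7/5], [1, -6/5, -4/5]] = [[-1, -1, -5]].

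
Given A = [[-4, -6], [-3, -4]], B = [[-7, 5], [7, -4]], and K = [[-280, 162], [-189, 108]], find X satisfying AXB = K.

X = A⁻¹KB⁻¹ (apply A⁻¹ on the left and B⁻¹ on the right).
det A = -2, so A⁻¹ = [[2, -3], [-3/2, 2]].
det B = -7, so B⁻¹ = [[4/7, 5/7], [1, 1]].
A⁻¹K = [[7, 0], [42, -27]].
X = (A⁻¹K)B⁻¹ = [[4, 5], [-3, 3]].

X = [[4, 5], [-3, 3]]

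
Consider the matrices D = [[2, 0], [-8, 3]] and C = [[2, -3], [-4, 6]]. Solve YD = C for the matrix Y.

D is on the right of Y, so right-multiply by D⁻¹: Y = CD⁻¹.
D has determinant 6; D⁻¹ = [[1/2, 0], [4/3, 1/3]].
Y = CD⁻¹ = [[2, -3], [-4, 6]] · [[1/2, 0], [4/3, 1/3]] = [[-3, -1], [6, 2]].

Y = [[-3, -1], [6, 2]]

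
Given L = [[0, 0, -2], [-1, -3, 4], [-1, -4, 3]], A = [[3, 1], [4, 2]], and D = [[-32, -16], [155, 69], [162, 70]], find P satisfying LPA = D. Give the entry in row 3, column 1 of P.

Isolating P: multiply by L⁻¹ from the left and A⁻¹ from the right, so P = L⁻¹DA⁻¹.
L has determinant -2; L⁻¹ = [[-7/2, -4, 3], [1/2, 1, -1], [-1/2, 0, 0]].
det A = 2, so A⁻¹ = [[1, -1/2], [-2, 3/2]].
L⁻¹D = [[-22, -10], [-23, -9], [16, 8]].
P = (L⁻¹D)A⁻¹ = [[-2, -4], [-5, -2], [0, 4]].

0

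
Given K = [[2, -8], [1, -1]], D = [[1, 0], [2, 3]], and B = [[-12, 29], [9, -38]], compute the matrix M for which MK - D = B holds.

MK = B + D = [[-11, 29], [11, -35]].
K is on the right of M, so right-multiply by K⁻¹: M = (B + D)K⁻¹.
det K = 6; the adjugate gives K⁻¹ = [[-1/6, 4/3], [-1/6, 1/3]].
M = (B + D)K⁻¹ = [[-3, -5], [4, 3]].

M = [[-3, -5], [4, 3]]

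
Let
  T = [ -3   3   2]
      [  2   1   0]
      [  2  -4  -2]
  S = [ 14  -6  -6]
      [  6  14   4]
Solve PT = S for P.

P = [[-4, 2, -1], [-2, 4, -4]]

T is on the right of P, so right-multiply by T⁻¹: P = ST⁻¹.
T has determinant -2; T⁻¹ = [[1, 1, 1], [-2, -1, -2], [5, 3, 9/2]].
P = ST⁻¹ = [[14, -6, -6], [6, 14, 4]] · [[1, 1, 1], [-2, -1, -2], [5, 3, 9/2]] = [[-4, 2, -1], [-2, 4, -4]].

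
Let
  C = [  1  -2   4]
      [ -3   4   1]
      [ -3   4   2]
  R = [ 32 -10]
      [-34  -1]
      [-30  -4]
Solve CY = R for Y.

C is on the left of Y, so left-multiply by C⁻¹: Y = C⁻¹R.
C has determinant -2; C⁻¹ = [[-2, -10, 9], [-3/2, -7, 13/2], [0, -1, 1]].
Y = C⁻¹R = [[-2, -10, 9], [-3/2, -7, 13/2], [0, -1, 1]] · [[32, -10], [-34, -1], [-30, -4]] = [[6, -6], [-5, -4], [4, -3]].

Y = [[6, -6], [-5, -4], [4, -3]]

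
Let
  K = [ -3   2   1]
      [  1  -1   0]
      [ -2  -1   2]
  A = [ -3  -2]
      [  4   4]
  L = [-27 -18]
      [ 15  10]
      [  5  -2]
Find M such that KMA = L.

M = K⁻¹LA⁻¹ (apply K⁻¹ on the left and A⁻¹ on the right).
det K = -1; the adjugate gives K⁻¹ = [[2, 5, -1], [2, 4, -1], [3, 7, -1]].
det A = -4; the adjugate gives A⁻¹ = [[-1, -1/2], [1, 3/4]].
K⁻¹L = [[16, 16], [1, 6], [19, 18]].
M = (K⁻¹L)A⁻¹ = [[0, 4], [5, 4], [-1, 4]].

M = [[0, 4], [5, 4], [-1, 4]]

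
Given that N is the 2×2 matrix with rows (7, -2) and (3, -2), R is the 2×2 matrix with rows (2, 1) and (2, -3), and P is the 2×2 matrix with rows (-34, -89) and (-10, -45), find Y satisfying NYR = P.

Left-multiply by N⁻¹ and right-multiply by R⁻¹: Y = N⁻¹PR⁻¹.
det N = -8; the adjugate gives N⁻¹ = [[1/4, -1/4], [3/8, -7/8]].
R has determinant -8; R⁻¹ = [[3/8, 1/8], [1/4, -1/4]].
N⁻¹P = [[-6, -11], [-4, 6]].
Y = (N⁻¹P)R⁻¹ = [[-5, 2], [0, -2]].

Y = [[-5, 2], [0, -2]]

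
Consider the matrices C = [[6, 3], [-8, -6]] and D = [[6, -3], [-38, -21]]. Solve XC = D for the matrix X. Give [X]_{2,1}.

-5

C is on the right of X, so right-multiply by C⁻¹: X = DC⁻¹.
C has determinant -12; C⁻¹ = [[1/2, 1/4], [-2/3, -1/2]].
X = DC⁻¹ = [[6, -3], [-38, -21]] · [[1/2, 1/4], [-2/3, -1/2]] = [[5, 3], [-5, 1]].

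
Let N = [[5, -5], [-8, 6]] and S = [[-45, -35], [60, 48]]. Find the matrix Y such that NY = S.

N is on the left of Y, so left-multiply by N⁻¹: Y = N⁻¹S.
det N = -10, so N⁻¹ = [[-3/5, -1/2], [-4/5, -1/2]].
Y = N⁻¹S = [[-3/5, -1/2], [-4/5, -1/2]] · [[-45, -35], [60, 48]] = [[-3, -3], [6, 4]].

Y = [[-3, -3], [6, 4]]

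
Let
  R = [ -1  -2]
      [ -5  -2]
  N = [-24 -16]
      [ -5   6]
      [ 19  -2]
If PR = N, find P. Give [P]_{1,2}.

Right-multiplying both sides by R⁻¹ gives P = NR⁻¹.
det R = -8, so R⁻¹ = [[1/4, -1/4], [-5/8, 1/8]].
P = NR⁻¹ = [[-24, -16], [-5, 6], [19, -2]] · [[1/4, -1/4], [-5/8, 1/8]] = [[4, 4], [-5, 2], [6, -5]].

4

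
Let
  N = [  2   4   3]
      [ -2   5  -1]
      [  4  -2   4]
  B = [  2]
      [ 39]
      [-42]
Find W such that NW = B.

N is on the left of W, so left-multiply by N⁻¹: W = N⁻¹B.
det N = 4, so N⁻¹ = [[9/2, -11/2, -19/4], [1, -1, -1], [-4, 5, 9/2]].
W = N⁻¹B = [[9/2, -11/2, -19/4], [1, -1, -1], [-4, 5, 9/2]] · [[2], [39], [-42]] = [[-6], [5], [-2]].

W = [[-6], [5], [-2]]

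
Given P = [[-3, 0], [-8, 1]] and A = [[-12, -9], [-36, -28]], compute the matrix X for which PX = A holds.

X = [[4, 3], [-4, -4]]

P is on the left of X, so left-multiply by P⁻¹: X = P⁻¹A.
det P = -3; the adjugate gives P⁻¹ = [[-1/3, 0], [-8/3, 1]].
X = P⁻¹A = [[-1/3, 0], [-8/3, 1]] · [[-12, -9], [-36, -28]] = [[4, 3], [-4, -4]].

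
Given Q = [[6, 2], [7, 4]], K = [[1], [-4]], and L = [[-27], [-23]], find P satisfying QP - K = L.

QP = L + K = [[-26], [-27]].
Left-multiplying both sides by Q⁻¹ gives P = Q⁻¹(L + K).
det Q = 10, so Q⁻¹ = [[2/5, -1/5], [-7/10, 3/5]].
P = Q⁻¹(L + K) = [[-5], [2]].

P = [[-5], [2]]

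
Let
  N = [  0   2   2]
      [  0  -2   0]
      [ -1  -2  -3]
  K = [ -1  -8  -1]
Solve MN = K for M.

M = [[1, 4, 1]]

Right-multiplying both sides by N⁻¹ gives M = KN⁻¹.
det N = -4; the adjugate gives N⁻¹ = [[-3/2, -1/2, -1], [0, -1/2, 0], [1/2, 1/2, 0]].
M = KN⁻¹ = [[-1, -8, -1]] · [[-3/2, -1/2, -1], [0, -1/2, 0], [1/2, 1/2, 0]] = [[1, 4, 1]].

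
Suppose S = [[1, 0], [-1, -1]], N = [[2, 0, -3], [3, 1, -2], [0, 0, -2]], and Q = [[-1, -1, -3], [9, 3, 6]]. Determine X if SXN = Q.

X = [[1, -1, 1], [-1, -2, 5]]

Left-multiply by S⁻¹ and right-multiply by N⁻¹: X = S⁻¹QN⁻¹.
det S = -1; the adjugate gives S⁻¹ = [[1, 0], [-1, -1]].
det N = -4, so N⁻¹ = [[1/2, 0, -3/4], [-3/2, 1, 5/4], [0, 0, -1/2]].
S⁻¹Q = [[-1, -1, -3], [-8, -2, -3]].
X = (S⁻¹Q)N⁻¹ = [[1, -1, 1], [-1, -2, 5]].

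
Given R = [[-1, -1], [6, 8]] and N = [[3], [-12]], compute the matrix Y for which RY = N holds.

Y = [[-6], [3]]

R is on the left of Y, so left-multiply by R⁻¹: Y = R⁻¹N.
R has determinant -2; R⁻¹ = [[-4, -1/2], [3, 1/2]].
Y = R⁻¹N = [[-4, -1/2], [3, 1/2]] · [[3], [-12]] = [[-6], [3]].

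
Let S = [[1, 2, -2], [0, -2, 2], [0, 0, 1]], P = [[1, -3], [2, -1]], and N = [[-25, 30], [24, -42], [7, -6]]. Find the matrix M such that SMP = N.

M = [[5, -3], [-5, 0], [1, 3]]

Left-multiply by S⁻¹ and right-multiply by P⁻¹: M = S⁻¹NP⁻¹.
det S = -2; the adjugate gives S⁻¹ = [[1, 1, 0], [0, -1/2, 1], [0, 0, 1]].
P has determinant 5; P⁻¹ = [[-1/5, 3/5], [-2/5, 1/5]].
S⁻¹N = [[-1, -12], [-5, 15], [7, -6]].
M = (S⁻¹N)P⁻¹ = [[5, -3], [-5, 0], [1, 3]].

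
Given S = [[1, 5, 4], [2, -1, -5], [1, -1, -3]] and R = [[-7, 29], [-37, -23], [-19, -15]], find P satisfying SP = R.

P = [[-6, -4], [-5, 5], [6, 2]]

Since S multiplies P on the left, P = S⁻¹R.
det S = -1; the adjugate gives S⁻¹ = [[2, -11, 21], [-1, 7, -13], [1, -6, 11]].
P = S⁻¹R = [[2, -11, 21], [-1, 7, -13], [1, -6, 11]] · [[-7, 29], [-37, -23], [-19, -15]] = [[-6, -4], [-5, 5], [6, 2]].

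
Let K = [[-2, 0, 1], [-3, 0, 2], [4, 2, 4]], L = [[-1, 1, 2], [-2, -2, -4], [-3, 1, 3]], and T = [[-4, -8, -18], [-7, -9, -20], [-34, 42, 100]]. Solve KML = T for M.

M = [[-1, -3, 2], [5, 5, 0], [0, -2, 2]]

Isolating M: multiply by K⁻¹ from the left and L⁻¹ from the right, so M = K⁻¹TL⁻¹.
K has determinant 2; K⁻¹ = [[-2, 1, 0], [10, -6, 1/2], [-3, 2, 0]].
det L = 4; the adjugate gives L⁻¹ = [[-1/2, -1/4, 0], [9/2, 3/4, -2], [-2, -1/2, 1]].
K⁻¹T = [[1, 7, 16], [-15, -5, -10], [-2, 6, 14]].
M = (K⁻¹T)L⁻¹ = [[-1, -3, 2], [5, 5, 0], [0, -2, 2]].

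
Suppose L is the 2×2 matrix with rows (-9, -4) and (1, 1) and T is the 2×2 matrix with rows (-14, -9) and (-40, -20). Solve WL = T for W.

L is on the right of W, so right-multiply by L⁻¹: W = TL⁻¹.
det L = -5; the adjugate gives L⁻¹ = [[-1/5, -4/5], [1/5, 9/5]].
W = TL⁻¹ = [[-14, -9], [-40, -20]] · [[-1/5, -4/5], [1/5, 9/5]] = [[1, -5], [4, -4]].

W = [[1, -5], [4, -4]]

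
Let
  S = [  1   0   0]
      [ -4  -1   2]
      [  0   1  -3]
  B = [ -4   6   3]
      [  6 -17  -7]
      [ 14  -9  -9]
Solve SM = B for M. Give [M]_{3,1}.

-4

Since S multiplies M on the left, M = S⁻¹B.
S has determinant 1; S⁻¹ = [[1, 0, 0], [-12, -3, -2], [-4, -1, -1]].
M = S⁻¹B = [[1, 0, 0], [-12, -3, -2], [-4, -1, -1]] · [[-4, 6, 3], [6, -17, -7], [14, -9, -9]] = [[-4, 6, 3], [2, -3, 3], [-4, 2, 4]].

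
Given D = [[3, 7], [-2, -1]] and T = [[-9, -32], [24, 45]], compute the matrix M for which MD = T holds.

M = [[-5, -3], [6, -3]]

D is on the right of M, so right-multiply by D⁻¹: M = TD⁻¹.
det D = 11; the adjugate gives D⁻¹ = [[-1/11, -7/11], [2/11, 3/11]].
M = TD⁻¹ = [[-9, -32], [24, 45]] · [[-1/11, -7/11], [2/11, 3/11]] = [[-5, -3], [6, -3]].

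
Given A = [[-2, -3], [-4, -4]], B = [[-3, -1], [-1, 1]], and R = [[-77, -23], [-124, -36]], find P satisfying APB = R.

P = A⁻¹RB⁻¹ (apply A⁻¹ on the left and B⁻¹ on the right).
det A = -4; the adjugate gives A⁻¹ = [[1, -3/4], [-1, 1/2]].
det B = -4; the adjugate gives B⁻¹ = [[-1/4, -1/4], [-1/4, 3/4]].
A⁻¹R = [[16, 4], [15, 5]].
P = (A⁻¹R)B⁻¹ = [[-5, -1], [-5, 0]].

P = [[-5, -1], [-5, 0]]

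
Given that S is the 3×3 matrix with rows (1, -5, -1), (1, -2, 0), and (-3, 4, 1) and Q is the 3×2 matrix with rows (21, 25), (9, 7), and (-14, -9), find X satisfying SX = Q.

X = [[-1, -5], [-5, -6], [3, 0]]

Left-multiplying both sides by S⁻¹ gives X = S⁻¹Q.
S has determinant 5; S⁻¹ = [[-2/5, 1/5, -2/5], [-1/5, -2/5, -1/5], [-2/5, 11/5, 3/5]].
X = S⁻¹Q = [[-2/5, 1/5, -2/5], [-1/5, -2/5, -1/5], [-2/5, 11/5, 3/5]] · [[21, 25], [9, 7], [-14, -9]] = [[-1, -5], [-5, -6], [3, 0]].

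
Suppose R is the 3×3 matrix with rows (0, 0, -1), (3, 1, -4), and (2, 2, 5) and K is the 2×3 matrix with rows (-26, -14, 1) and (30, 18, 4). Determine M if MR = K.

M = [[3, -6, -4], [2, 6, 6]]

Since R sits to the right of M, M = KR⁻¹.
det R = -4, so R⁻¹ = [[-13/4, 1/2, -1/4], [23/4, -1/2, 3/4], [-1, 0, 0]].
M = KR⁻¹ = [[-26, -14, 1], [30, 18, 4]] · [[-13/4, 1/2, -1/4], [23/4, -1/2, 3/4], [-1, 0, 0]] = [[3, -6, -4], [2, 6, 6]].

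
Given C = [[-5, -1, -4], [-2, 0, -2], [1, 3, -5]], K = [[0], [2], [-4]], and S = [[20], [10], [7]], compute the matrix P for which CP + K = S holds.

P = [[1], [-5], [-5]]

CP = S − K = [[20], [8], [11]].
Left-multiplying both sides by C⁻¹ gives P = C⁻¹(S − K).
det C = 6; the adjugate gives C⁻¹ = [[1, -17/6, 1/3], [-2, 29/6, -1/3], [-1, 7/3, -1/3]].
P = C⁻¹(S − K) = [[1], [-5], [-5]].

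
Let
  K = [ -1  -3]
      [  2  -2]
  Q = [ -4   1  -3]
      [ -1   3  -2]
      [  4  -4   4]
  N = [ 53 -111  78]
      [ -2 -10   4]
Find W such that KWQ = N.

W = [[-2, 2, -5], [-2, 5, -4]]

Left-multiply by K⁻¹ and right-multiply by Q⁻¹: W = K⁻¹NQ⁻¹.
det K = 8, so K⁻¹ = [[-1/4, 3/8], [-1/4, -1/8]].
Q has determinant 4; Q⁻¹ = [[1, 2, 7/4], [-1, -1, -5/4], [-2, -3, -11/4]].
K⁻¹N = [[-14, 24, -18], [-13, 29, -20]].
W = (K⁻¹N)Q⁻¹ = [[-2, 2, -5], [-2, 5, -4]].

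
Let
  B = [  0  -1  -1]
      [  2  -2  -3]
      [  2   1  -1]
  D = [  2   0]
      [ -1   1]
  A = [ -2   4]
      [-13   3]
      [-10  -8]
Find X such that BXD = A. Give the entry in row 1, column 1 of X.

-3

Left-multiply by B⁻¹ and right-multiply by D⁻¹: X = B⁻¹AD⁻¹.
det B = -2, so B⁻¹ = [[-5/2, 1, -1/2], [2, -1, 1], [-3, 1, -1]].
det D = 2, so D⁻¹ = [[1/2, 0], [1/2, 1]].
B⁻¹A = [[-3, -3], [-1, -3], [3, -1]].
X = (B⁻¹A)D⁻¹ = [[-3, -3], [-2, -3], [1, -1]].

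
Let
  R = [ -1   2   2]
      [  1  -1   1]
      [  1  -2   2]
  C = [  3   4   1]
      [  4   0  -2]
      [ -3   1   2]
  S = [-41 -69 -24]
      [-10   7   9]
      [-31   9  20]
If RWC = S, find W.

W = [[2, -1, -3], [-4, 3, -1], [-5, 3, 5]]

Isolating W: multiply by R⁻¹ from the left and C⁻¹ from the right, so W = R⁻¹SC⁻¹.
det R = -4; the adjugate gives R⁻¹ = [[0, 2, -1], [1/4, 1, -3/4], [1/4, 0, 1/4]].
det C = 2; the adjugate gives C⁻¹ = [[1, -7/2, -4], [-1, 9/2, 5], [2, -15/2, -8]].
R⁻¹S = [[11, 5, -2], [3, -17, -12], [-18, -15, -1]].
W = (R⁻¹S)C⁻¹ = [[2, -1, -3], [-4, 3, -1], [-5, 3, 5]].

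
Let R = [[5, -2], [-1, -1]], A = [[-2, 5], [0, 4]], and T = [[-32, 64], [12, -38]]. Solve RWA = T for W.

W = [[4, 0], [2, 2]]

W = R⁻¹TA⁻¹ (apply R⁻¹ on the left and A⁻¹ on the right).
det R = -7, so R⁻¹ = [[1/7, -2/7], [-1/7, -5/7]].
det A = -8, so A⁻¹ = [[-1/2, 5/8], [0, 1/4]].
R⁻¹T = [[-8, 20], [-4, 18]].
W = (R⁻¹T)A⁻¹ = [[4, 0], [2, 2]].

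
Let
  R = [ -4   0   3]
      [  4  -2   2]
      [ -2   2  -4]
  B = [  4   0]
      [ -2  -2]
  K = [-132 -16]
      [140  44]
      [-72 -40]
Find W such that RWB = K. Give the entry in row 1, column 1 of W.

Left-multiply by R⁻¹ and right-multiply by B⁻¹: W = R⁻¹KB⁻¹.
R has determinant -4; R⁻¹ = [[-1, -3/2, -3/2], [-3, -11/2, -5], [-1, -2, -2]].
det B = -8; the adjugate gives B⁻¹ = [[1/4, 0], [-1/4, -1/2]].
R⁻¹K = [[30, 10], [-14, 6], [-4, 8]].
W = (R⁻¹K)B⁻¹ = [[5, -5], [-5, -3], [-3, -4]].

5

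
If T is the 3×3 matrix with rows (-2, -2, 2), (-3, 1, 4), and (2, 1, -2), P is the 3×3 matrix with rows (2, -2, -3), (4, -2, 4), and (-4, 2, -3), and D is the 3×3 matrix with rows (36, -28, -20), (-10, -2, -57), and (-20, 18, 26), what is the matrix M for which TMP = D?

M = [[-3, 1, 0], [-2, -3, 0], [0, -3, -3]]

Isolating M: multiply by T⁻¹ from the left and P⁻¹ from the right, so M = T⁻¹DP⁻¹.
T has determinant -2; T⁻¹ = [[3, 1, 5], [-1, 0, -1], [5/2, 1, 4]].
det P = 4; the adjugate gives P⁻¹ = [[-1/2, -3, -7/2], [-1, -9/2, -5], [0, 1, 1]].
T⁻¹D = [[-2, 4, 13], [-16, 10, -6], [0, 0, -3]].
M = (T⁻¹D)P⁻¹ = [[-3, 1, 0], [-2, -3, 0], [0, -3, -3]].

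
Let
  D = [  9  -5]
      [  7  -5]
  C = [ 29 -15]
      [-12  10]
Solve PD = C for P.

P = [[4, -1], [1, -3]]

Since D sits to the right of P, P = CD⁻¹.
D has determinant -10; D⁻¹ = [[1/2, -1/2], [7/10, -9/10]].
P = CD⁻¹ = [[29, -15], [-12, 10]] · [[1/2, -1/2], [7/10, -9/10]] = [[4, -1], [1, -3]].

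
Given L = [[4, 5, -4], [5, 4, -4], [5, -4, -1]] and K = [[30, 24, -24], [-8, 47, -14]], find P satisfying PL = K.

P = [[0, 6, 0], [3, 2, -6]]

Since L sits to the right of P, P = KL⁻¹.
det L = 5, so L⁻¹ = [[-4, 21/5, -4/5], [-3, 16/5, -4/5], [-8, 41/5, -9/5]].
P = KL⁻¹ = [[30, 24, -24], [-8, 47, -14]] · [[-4, 21/5, -4/5], [-3, 16/5, -4/5], [-8, 41/5, -9/5]] = [[0, 6, 0], [3, 2, -6]].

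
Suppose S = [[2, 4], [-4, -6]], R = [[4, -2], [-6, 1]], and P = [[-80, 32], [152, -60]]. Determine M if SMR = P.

M = [[-5, 2], [-1, 0]]

Isolating M: multiply by S⁻¹ from the left and R⁻¹ from the right, so M = S⁻¹PR⁻¹.
det S = 4; the adjugate gives S⁻¹ = [[-3/2, -1], [1, 1/2]].
R has determinant -8; R⁻¹ = [[-1/8, -1/4], [-3/4, -1/2]].
S⁻¹P = [[-32, 12], [-4, 2]].
M = (S⁻¹P)R⁻¹ = [[-5, 2], [-1, 0]].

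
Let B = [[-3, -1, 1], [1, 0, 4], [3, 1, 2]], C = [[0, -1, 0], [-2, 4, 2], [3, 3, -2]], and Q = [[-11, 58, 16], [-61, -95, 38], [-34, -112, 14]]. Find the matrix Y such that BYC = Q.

Isolating Y: multiply by B⁻¹ from the left and C⁻¹ from the right, so Y = B⁻¹QC⁻¹.
B has determinant 3; B⁻¹ = [[-4/3, 1, -4/3], [10/3, -3, 13/3], [1/3, 0, 1/3]].
det C = -2, so C⁻¹ = [[7, 1, 1], [-1, 0, 0], [9, 3/2, 1]].
B⁻¹Q = [[-1, -23, -2], [-1, -7, 0], [-15, -18, 10]].
Y = (B⁻¹Q)C⁻¹ = [[-2, -4, -3], [0, -1, -1], [3, 0, -5]].

Y = [[-2, -4, -3], [0, -1, -1], [3, 0, -5]]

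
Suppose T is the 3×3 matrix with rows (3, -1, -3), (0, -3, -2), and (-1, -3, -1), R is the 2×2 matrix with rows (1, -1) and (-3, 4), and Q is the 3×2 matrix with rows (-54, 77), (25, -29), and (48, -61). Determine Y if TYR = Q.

Y = [[2, 5], [-3, 4], [-2, -4]]

Isolating Y: multiply by T⁻¹ from the left and R⁻¹ from the right, so Y = T⁻¹QR⁻¹.
det T = -2; the adjugate gives T⁻¹ = [[3/2, -4, 7/2], [-1, 3, -3], [3/2, -5, 9/2]].
det R = 1, so R⁻¹ = [[4, 1], [3, 1]].
T⁻¹Q = [[-13, 18], [-15, 19], [10, -14]].
Y = (T⁻¹Q)R⁻¹ = [[2, 5], [-3, 4], [-2, -4]].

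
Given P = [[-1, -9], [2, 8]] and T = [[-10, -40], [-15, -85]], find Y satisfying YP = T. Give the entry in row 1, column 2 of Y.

Right-multiplying both sides by P⁻¹ gives Y = TP⁻¹.
det P = 10, so P⁻¹ = [[4/5, 9/10], [-1/5, -1/10]].
Y = TP⁻¹ = [[-10, -40], [-15, -85]] · [[4/5, 9/10], [-1/5, -1/10]] = [[0, -5], [5, -5]].

-5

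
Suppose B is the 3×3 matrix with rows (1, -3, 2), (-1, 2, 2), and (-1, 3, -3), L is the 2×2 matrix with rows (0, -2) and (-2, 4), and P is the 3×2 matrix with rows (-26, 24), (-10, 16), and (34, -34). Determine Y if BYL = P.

Y = [[-4, -1], [-4, -2], [3, 4]]

Y = B⁻¹PL⁻¹ (apply B⁻¹ on the left and L⁻¹ on the right).
det B = 1, so B⁻¹ = [[-12, -3, -10], [-5, -1, -4], [-1, 0, -1]].
det L = -4; the adjugate gives L⁻¹ = [[-1, -1/2], [-1/2, 0]].
B⁻¹P = [[2, 4], [4, 0], [-8, 10]].
Y = (B⁻¹P)L⁻¹ = [[-4, -1], [-4, -2], [3, 4]].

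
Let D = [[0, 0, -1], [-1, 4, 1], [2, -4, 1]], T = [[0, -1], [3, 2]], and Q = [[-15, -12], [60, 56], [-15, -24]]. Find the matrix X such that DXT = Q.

Left-multiply by D⁻¹ and right-multiply by T⁻¹: X = D⁻¹QT⁻¹.
D has determinant 4; D⁻¹ = [[2, 1, 1], [3/4, 1/2, 1/4], [-1, 0, 0]].
det T = 3; the adjugate gives T⁻¹ = [[2/3, 1/3], [-1, 0]].
D⁻¹Q = [[15, 8], [15, 13], [15, 12]].
X = (D⁻¹Q)T⁻¹ = [[2, 5], [-3, 5], [-2, 5]].

X = [[2, 5], [-3, 5], [-2, 5]]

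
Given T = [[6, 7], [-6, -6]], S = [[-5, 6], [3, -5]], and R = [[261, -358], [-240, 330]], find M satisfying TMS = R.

M = T⁻¹RS⁻¹ (apply T⁻¹ on the left and S⁻¹ on the right).
det T = 6; the adjugate gives T⁻¹ = [[-1, -7/6], [1, 1]].
det S = 7, so S⁻¹ = [[-5/7, -6/7], [-3/7, -5/7]].
T⁻¹R = [[19, -27], [21, -28]].
M = (T⁻¹R)S⁻¹ = [[-2, 3], [-3, 2]].

M = [[-2, 3], [-3, 2]]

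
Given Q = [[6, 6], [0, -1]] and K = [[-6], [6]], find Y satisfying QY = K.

Since Q multiplies Y on the left, Y = Q⁻¹K.
Q has determinant -6; Q⁻¹ = [[1/6, 1], [0, -1]].
Y = Q⁻¹K = [[1/6, 1], [0, -1]] · [[-6], [6]] = [[5], [-6]].

Y = [[5], [-6]]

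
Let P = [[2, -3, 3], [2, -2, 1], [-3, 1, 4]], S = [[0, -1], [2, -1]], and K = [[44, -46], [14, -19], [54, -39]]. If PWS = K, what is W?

W = P⁻¹KS⁻¹ (apply P⁻¹ on the left and S⁻¹ on the right).
det P = 3; the adjugate gives P⁻¹ = [[-3, 5, 1], [-11/3, 17/3, 4/3], [-4/3, 7/3, 2/3]].
det S = 2, so S⁻¹ = [[-1/2, 1/2], [-1, 0]].
P⁻¹K = [[-8, 4], [-10, 9], [10, -9]].
W = (P⁻¹K)S⁻¹ = [[0, -4], [-4, -5], [4, 5]].

W = [[0, -4], [-4, -5], [4, 5]]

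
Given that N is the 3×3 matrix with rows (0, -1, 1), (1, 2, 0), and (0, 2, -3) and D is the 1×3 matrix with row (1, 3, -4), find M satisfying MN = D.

M = [[5, 1, 3]]

Since N sits to the right of M, M = DN⁻¹.
det N = -1; the adjugate gives N⁻¹ = [[6, 1, 2], [-3, 0, -1], [-2, 0, -1]].
M = DN⁻¹ = [[1, 3, -4]] · [[6, 1, 2], [-3, 0, -1], [-2, 0, -1]] = [[5, 1, 3]].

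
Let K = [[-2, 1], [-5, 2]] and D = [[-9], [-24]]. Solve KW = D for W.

W = [[6], [3]]

Since K multiplies W on the left, W = K⁻¹D.
det K = 1, so K⁻¹ = [[2, -1], [5, -2]].
W = K⁻¹D = [[2, -1], [5, -2]] · [[-9], [-24]] = [[6], [3]].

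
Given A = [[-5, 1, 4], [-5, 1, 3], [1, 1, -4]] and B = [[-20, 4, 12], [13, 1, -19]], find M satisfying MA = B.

Right-multiplying both sides by A⁻¹ gives M = BA⁻¹.
det A = -6; the adjugate gives A⁻¹ = [[7/6, -4/3, 1/6], [17/6, -8/3, 5/6], [1, -1, 0]].
M = BA⁻¹ = [[-20, 4, 12], [13, 1, -19]] · [[7/6, -4/3, 1/6], [17/6, -8/3, 5/6], [1, -1, 0]] = [[0, 4, 0], [-1, -1, 3]].

M = [[0, 4, 0], [-1, -1, 3]]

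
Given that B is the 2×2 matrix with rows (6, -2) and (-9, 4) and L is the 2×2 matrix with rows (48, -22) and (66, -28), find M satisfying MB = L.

M = [[-1, -6], [2, -6]]

Since B sits to the right of M, M = LB⁻¹.
det B = 6, so B⁻¹ = [[2/3, 1/3], [3/2, 1]].
M = LB⁻¹ = [[48, -22], [66, -28]] · [[2/3, 1/3], [3/2, 1]] = [[-1, -6], [2, -6]].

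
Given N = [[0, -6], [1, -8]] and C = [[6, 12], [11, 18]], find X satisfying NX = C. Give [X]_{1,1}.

3

Since N multiplies X on the left, X = N⁻¹C.
det N = 6, so N⁻¹ = [[-4/3, 1], [-1/6, 0]].
X = N⁻¹C = [[-4/3, 1], [-1/6, 0]] · [[6, 12], [11, 18]] = [[3, 2], [-1, -2]].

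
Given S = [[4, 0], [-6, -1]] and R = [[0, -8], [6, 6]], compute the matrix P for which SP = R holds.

P = [[0, -2], [-6, 6]]

S is on the left of P, so left-multiply by S⁻¹: P = S⁻¹R.
S has determinant -4; S⁻¹ = [[1/4, 0], [-3/2, -1]].
P = S⁻¹R = [[1/4, 0], [-3/2, -1]] · [[0, -8], [6, 6]] = [[0, -2], [-6, 6]].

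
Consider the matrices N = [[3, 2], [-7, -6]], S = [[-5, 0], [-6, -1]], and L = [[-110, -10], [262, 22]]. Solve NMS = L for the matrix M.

M = [[2, 4], [2, -1]]

Isolating M: multiply by N⁻¹ from the left and S⁻¹ from the right, so M = N⁻¹LS⁻¹.
det N = -4; the adjugate gives N⁻¹ = [[3/2, 1/2], [-7/4, -3/4]].
det S = 5, so S⁻¹ = [[-1/5, 0], [6/5, -1]].
N⁻¹L = [[-34, -4], [-4, 1]].
M = (N⁻¹L)S⁻¹ = [[2, 4], [2, -1]].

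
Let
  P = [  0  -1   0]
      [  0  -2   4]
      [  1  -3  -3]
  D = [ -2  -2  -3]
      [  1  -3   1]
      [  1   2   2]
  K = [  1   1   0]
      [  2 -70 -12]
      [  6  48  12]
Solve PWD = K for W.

W = P⁻¹KD⁻¹ (apply P⁻¹ on the left and D⁻¹ on the right).
det P = -4, so P⁻¹ = [[-9/2, 3/4, 1], [-1, 0, 0], [-1/2, 1/4, 0]].
det D = 3; the adjugate gives D⁻¹ = [[-8/3, -2/3, -11/3], [-1/3, -1/3, -1/3], [5/3, 2/3, 8/3]].
P⁻¹K = [[3, -9, 3], [-1, -1, 0], [0, -18, -3]].
W = (P⁻¹K)D⁻¹ = [[0, 3, 0], [3, 1, 4], [1, 4, -2]].

W = [[0, 3, 0], [3, 1, 4], [1, 4, -2]]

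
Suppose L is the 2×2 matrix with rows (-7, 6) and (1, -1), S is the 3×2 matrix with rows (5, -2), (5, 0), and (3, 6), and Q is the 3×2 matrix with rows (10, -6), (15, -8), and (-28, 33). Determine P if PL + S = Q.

PL = Q − S = [[5, -4], [10, -8], [-31, 27]].
Right-multiplying both sides by L⁻¹ gives P = (Q − S)L⁻¹.
L has determinant 1; L⁻¹ = [[-1, -6], [-1, -7]].
P = (Q − S)L⁻¹ = [[-1, -2], [-2, -4], [4, -3]].

P = [[-1, -2], [-2, -4], [4, -3]]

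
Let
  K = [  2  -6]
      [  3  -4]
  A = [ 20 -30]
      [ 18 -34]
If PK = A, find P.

P = [[1, 6], [3, 4]]

Since K sits to the right of P, P = AK⁻¹.
det K = 10, so K⁻¹ = [[-2/5, 3/5], [-3/10, 1/5]].
P = AK⁻¹ = [[20, -30], [18, -34]] · [[-2/5, 3/5], [-3/10, 1/5]] = [[1, 6], [3, 4]].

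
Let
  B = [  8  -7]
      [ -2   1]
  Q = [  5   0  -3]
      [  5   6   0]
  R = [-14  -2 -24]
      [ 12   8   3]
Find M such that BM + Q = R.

BM = R − Q = [[-19, -2, -21], [7, 2, 3]].
B is on the left of M, so left-multiply by B⁻¹: M = B⁻¹(R − Q).
det B = -6, so B⁻¹ = [[-1/6, -7/6], [-1/3, -4/3]].
M = B⁻¹(R − Q) = [[-5, -2, 0], [-3, -2, 3]].

M = [[-5, -2, 0], [-3, -2, 3]]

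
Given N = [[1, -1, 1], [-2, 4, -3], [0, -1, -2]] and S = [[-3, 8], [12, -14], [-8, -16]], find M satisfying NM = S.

M = [[-1, 6], [4, 4], [2, 6]]

Since N multiplies M on the left, M = N⁻¹S.
det N = -5, so N⁻¹ = [[11/5, 3/5, 1/5], [4/5, 2/5, -1/5], [-2/5, -1/5, -2/5]].
M = N⁻¹S = [[11/5, 3/5, 1/5], [4/5, 2/5, -1/5], [-2/5, -1/5, -2/5]] · [[-3, 8], [12, -14], [-8, -16]] = [[-1, 6], [4, 4], [2, 6]].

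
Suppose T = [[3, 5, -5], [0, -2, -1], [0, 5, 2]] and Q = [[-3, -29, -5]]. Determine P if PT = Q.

Since T sits to the right of P, P = QT⁻¹.
det T = 3; the adjugate gives T⁻¹ = [[1/3, -35/3, -5], [0, 2, 1], [0, -5, -2]].
P = QT⁻¹ = [[-3, -29, -5]] · [[1/3, -35/3, -5], [0, 2, 1], [0, -5, -2]] = [[-1, 2, -4]].

P = [[-1, 2, -4]]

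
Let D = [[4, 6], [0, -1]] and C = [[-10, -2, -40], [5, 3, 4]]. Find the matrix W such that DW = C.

Since D multiplies W on the left, W = D⁻¹C.
det D = -4; the adjugate gives D⁻¹ = [[1/4, 3/2], [0, -1]].
W = D⁻¹C = [[1/4, 3/2], [0, -1]] · [[-10, -2, -40], [5, 3, 4]] = [[5, 4, -4], [-5, -3, -4]].

W = [[5, 4, -4], [-5, -3, -4]]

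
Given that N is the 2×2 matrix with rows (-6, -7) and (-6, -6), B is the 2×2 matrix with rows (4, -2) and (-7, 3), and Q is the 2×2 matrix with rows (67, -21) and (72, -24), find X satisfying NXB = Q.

Left-multiply by N⁻¹ and right-multiply by B⁻¹: X = N⁻¹QB⁻¹.
N has determinant -6; N⁻¹ = [[1, -7/6], [-1, 1]].
det B = -2; the adjugate gives B⁻¹ = [[-3/2, -1], [-7/2, -2]].
N⁻¹Q = [[-17, 7], [5, -3]].
X = (N⁻¹Q)B⁻¹ = [[1, 3], [3, 1]].

X = [[1, 3], [3, 1]]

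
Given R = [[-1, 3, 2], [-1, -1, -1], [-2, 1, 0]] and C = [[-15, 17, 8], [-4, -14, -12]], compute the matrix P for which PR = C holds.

P = [[5, 2, 4], [-4, 4, 2]]

Right-multiplying both sides by R⁻¹ gives P = CR⁻¹.
det R = -1, so R⁻¹ = [[-1, -2, 1], [-2, -4, 3], [3, 5, -4]].
P = CR⁻¹ = [[-15, 17, 8], [-4, -14, -12]] · [[-1, -2, 1], [-2, -4, 3], [3, 5, -4]] = [[5, 2, 4], [-4, 4, 2]].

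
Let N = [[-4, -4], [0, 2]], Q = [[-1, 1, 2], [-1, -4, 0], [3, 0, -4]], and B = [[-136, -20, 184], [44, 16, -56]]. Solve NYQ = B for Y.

Isolating Y: multiply by N⁻¹ from the left and Q⁻¹ from the right, so Y = N⁻¹BQ⁻¹.
N has determinant -8; N⁻¹ = [[-1/4, -1/2], [0, 1/2]].
det Q = 4; the adjugate gives Q⁻¹ = [[4, 1, 2], [-1, -1/2, -1/2], [3, 3/4, 5/4]].
N⁻¹B = [[12, -3, -18], [22, 8, -28]].
Y = (N⁻¹B)Q⁻¹ = [[-3, 0, 3], [-4, -3, 5]].

Y = [[-3, 0, 3], [-4, -3, 5]]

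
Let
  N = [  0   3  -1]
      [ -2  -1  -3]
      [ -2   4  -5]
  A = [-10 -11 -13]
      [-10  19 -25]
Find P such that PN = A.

Right-multiplying both sides by N⁻¹ gives P = AN⁻¹.
N has determinant -2; N⁻¹ = [[-17/2, -11/2, 5], [2, 1, -1], [5, 3, -3]].
P = AN⁻¹ = [[-10, -11, -13], [-10, 19, -25]] · [[-17/2, -11/2, 5], [2, 1, -1], [5, 3, -3]] = [[-2, 5, 0], [-2, -1, 6]].

P = [[-2, 5, 0], [-2, -1, 6]]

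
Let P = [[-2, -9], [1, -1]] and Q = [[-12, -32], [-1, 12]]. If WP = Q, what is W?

Since P sits to the right of W, W = QP⁻¹.
det P = 11, so P⁻¹ = [[-1/11, 9/11], [-1/11, -2/11]].
W = QP⁻¹ = [[-12, -32], [-1, 12]] · [[-1/11, 9/11], [-1/11, -2/11]] = [[4, -4], [-1, -3]].

W = [[4, -4], [-1, -3]]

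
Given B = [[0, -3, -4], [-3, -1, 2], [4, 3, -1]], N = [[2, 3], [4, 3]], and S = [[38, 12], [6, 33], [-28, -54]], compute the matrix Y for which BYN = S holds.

Isolating Y: multiply by B⁻¹ from the left and N⁻¹ from the right, so Y = B⁻¹SN⁻¹.
det B = 5, so B⁻¹ = [[-1, -3, -2], [1, 16/5, 12/5], [-1, -12/5, -9/5]].
det N = -6, so N⁻¹ = [[-1/2, 1/2], [2/3, -1/3]].
B⁻¹S = [[0, -3], [-10, -12], [-2, 6]].
Y = (B⁻¹S)N⁻¹ = [[-2, 1], [-3, -1], [5, -3]].

Y = [[-2, 1], [-3, -1], [5, -3]]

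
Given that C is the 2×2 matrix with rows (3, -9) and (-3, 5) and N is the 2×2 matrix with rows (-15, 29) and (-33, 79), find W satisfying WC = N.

C is on the right of W, so right-multiply by C⁻¹: W = NC⁻¹.
det C = -12; the adjugate gives C⁻¹ = [[-5/12, -3/4], [-1/4, -1/4]].
W = NC⁻¹ = [[-15, 29], [-33, 79]] · [[-5/12, -3/4], [-1/4, -1/4]] = [[-1, 4], [-6, 5]].

W = [[-1, 4], [-6, 5]]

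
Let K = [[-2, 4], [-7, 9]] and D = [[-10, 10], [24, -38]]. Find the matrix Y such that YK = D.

Y = [[-2, 2], [-5, -2]]

K is on the right of Y, so right-multiply by K⁻¹: Y = DK⁻¹.
K has determinant 10; K⁻¹ = [[9/10, -2/5], [7/10, -1/5]].
Y = DK⁻¹ = [[-10, 10], [24, -38]] · [[9/10, -2/5], [7/10, -1/5]] = [[-2, 2], [-5, -2]].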